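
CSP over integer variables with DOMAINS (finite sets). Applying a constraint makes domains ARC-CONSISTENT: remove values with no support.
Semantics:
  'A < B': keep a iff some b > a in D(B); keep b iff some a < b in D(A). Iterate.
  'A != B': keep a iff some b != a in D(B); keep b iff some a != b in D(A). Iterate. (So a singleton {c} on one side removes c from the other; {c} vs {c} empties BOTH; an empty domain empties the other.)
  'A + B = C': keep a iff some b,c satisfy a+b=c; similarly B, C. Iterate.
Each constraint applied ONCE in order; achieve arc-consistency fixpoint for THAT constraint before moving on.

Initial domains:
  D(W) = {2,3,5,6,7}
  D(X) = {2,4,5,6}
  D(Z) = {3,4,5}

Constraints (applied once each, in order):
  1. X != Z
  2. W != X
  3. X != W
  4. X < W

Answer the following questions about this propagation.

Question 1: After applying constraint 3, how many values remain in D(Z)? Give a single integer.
Answer: 3

Derivation:
Constraint 1 (X != Z) on D(X)={2,4,5,6} D(Z)={3,4,5}: no change
Constraint 2 (W != X) on D(W)={2,3,5,6,7} D(X)={2,4,5,6}: no change
Constraint 3 (X != W) on D(X)={2,4,5,6} D(W)={2,3,5,6,7}: no change
So after constraint 3: D(Z)={3,4,5}, size = 3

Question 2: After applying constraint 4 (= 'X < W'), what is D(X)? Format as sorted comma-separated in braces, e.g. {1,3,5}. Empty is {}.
Constraint 1 (X != Z) on D(X)={2,4,5,6} D(Z)={3,4,5}: no change
Constraint 2 (W != X) on D(W)={2,3,5,6,7} D(X)={2,4,5,6}: no change
Constraint 3 (X != W) on D(X)={2,4,5,6} D(W)={2,3,5,6,7}: no change
Constraint 4 (X < W) on D(X)={2,4,5,6} D(W)={2,3,5,6,7}: W {2,3,5,6,7}->{3,5,6,7}
So after constraint 4: D(X) = {2,4,5,6}

Answer: {2,4,5,6}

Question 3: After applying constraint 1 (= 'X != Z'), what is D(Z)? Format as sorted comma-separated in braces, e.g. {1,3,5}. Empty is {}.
Answer: {3,4,5}

Derivation:
Constraint 1 (X != Z) on D(X)={2,4,5,6} D(Z)={3,4,5}: no change
So after constraint 1: D(Z) = {3,4,5}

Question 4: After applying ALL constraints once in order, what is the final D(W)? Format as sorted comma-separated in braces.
Answer: {3,5,6,7}

Derivation:
Constraint 1 (X != Z) on D(X)={2,4,5,6} D(Z)={3,4,5}: no change
Constraint 2 (W != X) on D(W)={2,3,5,6,7} D(X)={2,4,5,6}: no change
Constraint 3 (X != W) on D(X)={2,4,5,6} D(W)={2,3,5,6,7}: no change
Constraint 4 (X < W) on D(X)={2,4,5,6} D(W)={2,3,5,6,7}: W {2,3,5,6,7}->{3,5,6,7}
So after all 4 constraints: D(W) = {3,5,6,7}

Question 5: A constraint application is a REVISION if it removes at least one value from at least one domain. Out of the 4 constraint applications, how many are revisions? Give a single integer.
Constraint 1 (X != Z) on D(X)={2,4,5,6} D(Z)={3,4,5}: no change => not a revision
Constraint 2 (W != X) on D(W)={2,3,5,6,7} D(X)={2,4,5,6}: no change => not a revision
Constraint 3 (X != W) on D(X)={2,4,5,6} D(W)={2,3,5,6,7}: no change => not a revision
Constraint 4 (X < W) on D(X)={2,4,5,6} D(W)={2,3,5,6,7}: W {2,3,5,6,7}->{3,5,6,7} => REVISION
Total revisions = 1

Answer: 1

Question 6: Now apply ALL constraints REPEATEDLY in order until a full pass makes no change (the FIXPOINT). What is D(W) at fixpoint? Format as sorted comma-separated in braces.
Answer: {3,5,6,7}

Derivation:
pass 0 (initial): D(W)={2,3,5,6,7}
pass 1: W {2,3,5,6,7}->{3,5,6,7}
pass 2: no change
Fixpoint after 2 passes: D(W) = {3,5,6,7}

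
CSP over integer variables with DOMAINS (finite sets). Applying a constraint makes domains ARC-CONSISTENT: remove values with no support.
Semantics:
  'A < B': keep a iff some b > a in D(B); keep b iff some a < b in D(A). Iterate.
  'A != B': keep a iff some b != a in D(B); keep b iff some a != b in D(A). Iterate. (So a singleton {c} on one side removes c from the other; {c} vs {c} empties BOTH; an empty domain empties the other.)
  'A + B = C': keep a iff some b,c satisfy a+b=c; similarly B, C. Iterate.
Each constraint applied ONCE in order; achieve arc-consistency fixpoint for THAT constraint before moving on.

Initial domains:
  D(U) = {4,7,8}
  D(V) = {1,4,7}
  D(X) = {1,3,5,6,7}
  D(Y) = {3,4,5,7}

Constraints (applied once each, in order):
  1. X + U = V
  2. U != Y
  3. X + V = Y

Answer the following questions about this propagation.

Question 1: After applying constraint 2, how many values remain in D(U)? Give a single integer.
Answer: 1

Derivation:
Constraint 1 (X + U = V) on D(X)={1,3,5,6,7} D(U)={4,7,8} D(V)={1,4,7}: X {1,3,5,6,7}->{3}; U {4,7,8}->{4}; V {1,4,7}->{7}
Constraint 2 (U != Y) on D(U)={4} D(Y)={3,4,5,7}: Y {3,4,5,7}->{3,5,7}
So after constraint 2: D(U)={4}, size = 1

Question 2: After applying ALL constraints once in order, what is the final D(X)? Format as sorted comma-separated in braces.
Constraint 1 (X + U = V) on D(X)={1,3,5,6,7} D(U)={4,7,8} D(V)={1,4,7}: X {1,3,5,6,7}->{3}; U {4,7,8}->{4}; V {1,4,7}->{7}
Constraint 2 (U != Y) on D(U)={4} D(Y)={3,4,5,7}: Y {3,4,5,7}->{3,5,7}
Constraint 3 (X + V = Y) on D(X)={3} D(V)={7} D(Y)={3,5,7}: X {3}->{}; V {7}->{}; Y {3,5,7}->{}
So after all 3 constraints: D(X) = {}

Answer: {}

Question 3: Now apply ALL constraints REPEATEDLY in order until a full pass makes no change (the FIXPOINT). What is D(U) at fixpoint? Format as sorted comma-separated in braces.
pass 0 (initial): D(U)={4,7,8}
pass 1: U {4,7,8}->{4}; V {1,4,7}->{}; X {1,3,5,6,7}->{}; Y {3,4,5,7}->{}
pass 2: U {4}->{}
pass 3: no change
Fixpoint after 3 passes: D(U) = {}

Answer: {}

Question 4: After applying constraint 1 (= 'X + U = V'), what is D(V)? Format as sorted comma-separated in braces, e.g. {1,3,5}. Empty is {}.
Constraint 1 (X + U = V) on D(X)={1,3,5,6,7} D(U)={4,7,8} D(V)={1,4,7}: X {1,3,5,6,7}->{3}; U {4,7,8}->{4}; V {1,4,7}->{7}
So after constraint 1: D(V) = {7}

Answer: {7}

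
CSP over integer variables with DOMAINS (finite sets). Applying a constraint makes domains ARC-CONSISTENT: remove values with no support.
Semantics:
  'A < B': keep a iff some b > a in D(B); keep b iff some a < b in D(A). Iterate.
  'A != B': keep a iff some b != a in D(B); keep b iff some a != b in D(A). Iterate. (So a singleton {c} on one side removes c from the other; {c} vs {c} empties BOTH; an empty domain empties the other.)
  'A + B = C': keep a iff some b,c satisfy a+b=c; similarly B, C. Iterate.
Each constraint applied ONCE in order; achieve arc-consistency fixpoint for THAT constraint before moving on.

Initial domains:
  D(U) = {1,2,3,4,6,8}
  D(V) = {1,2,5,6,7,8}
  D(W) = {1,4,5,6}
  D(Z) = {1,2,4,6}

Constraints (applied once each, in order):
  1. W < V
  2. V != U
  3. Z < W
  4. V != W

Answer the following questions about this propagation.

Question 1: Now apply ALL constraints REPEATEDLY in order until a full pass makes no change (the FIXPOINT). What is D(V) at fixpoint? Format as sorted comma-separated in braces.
Answer: {5,6,7,8}

Derivation:
pass 0 (initial): D(V)={1,2,5,6,7,8}
pass 1: V {1,2,5,6,7,8}->{2,5,6,7,8}; W {1,4,5,6}->{4,5,6}; Z {1,2,4,6}->{1,2,4}
pass 2: V {2,5,6,7,8}->{5,6,7,8}
pass 3: no change
Fixpoint after 3 passes: D(V) = {5,6,7,8}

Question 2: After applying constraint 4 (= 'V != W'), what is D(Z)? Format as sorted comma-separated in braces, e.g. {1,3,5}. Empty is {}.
Answer: {1,2,4}

Derivation:
Constraint 1 (W < V) on D(W)={1,4,5,6} D(V)={1,2,5,6,7,8}: V {1,2,5,6,7,8}->{2,5,6,7,8}
Constraint 2 (V != U) on D(V)={2,5,6,7,8} D(U)={1,2,3,4,6,8}: no change
Constraint 3 (Z < W) on D(Z)={1,2,4,6} D(W)={1,4,5,6}: Z {1,2,4,6}->{1,2,4}; W {1,4,5,6}->{4,5,6}
Constraint 4 (V != W) on D(V)={2,5,6,7,8} D(W)={4,5,6}: no change
So after constraint 4: D(Z) = {1,2,4}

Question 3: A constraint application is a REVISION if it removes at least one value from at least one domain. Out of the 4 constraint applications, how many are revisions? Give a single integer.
Constraint 1 (W < V) on D(W)={1,4,5,6} D(V)={1,2,5,6,7,8}: V {1,2,5,6,7,8}->{2,5,6,7,8} => REVISION
Constraint 2 (V != U) on D(V)={2,5,6,7,8} D(U)={1,2,3,4,6,8}: no change => not a revision
Constraint 3 (Z < W) on D(Z)={1,2,4,6} D(W)={1,4,5,6}: Z {1,2,4,6}->{1,2,4}; W {1,4,5,6}->{4,5,6} => REVISION
Constraint 4 (V != W) on D(V)={2,5,6,7,8} D(W)={4,5,6}: no change => not a revision
Total revisions = 2

Answer: 2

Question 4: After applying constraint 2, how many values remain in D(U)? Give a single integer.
Answer: 6

Derivation:
Constraint 1 (W < V) on D(W)={1,4,5,6} D(V)={1,2,5,6,7,8}: V {1,2,5,6,7,8}->{2,5,6,7,8}
Constraint 2 (V != U) on D(V)={2,5,6,7,8} D(U)={1,2,3,4,6,8}: no change
So after constraint 2: D(U)={1,2,3,4,6,8}, size = 6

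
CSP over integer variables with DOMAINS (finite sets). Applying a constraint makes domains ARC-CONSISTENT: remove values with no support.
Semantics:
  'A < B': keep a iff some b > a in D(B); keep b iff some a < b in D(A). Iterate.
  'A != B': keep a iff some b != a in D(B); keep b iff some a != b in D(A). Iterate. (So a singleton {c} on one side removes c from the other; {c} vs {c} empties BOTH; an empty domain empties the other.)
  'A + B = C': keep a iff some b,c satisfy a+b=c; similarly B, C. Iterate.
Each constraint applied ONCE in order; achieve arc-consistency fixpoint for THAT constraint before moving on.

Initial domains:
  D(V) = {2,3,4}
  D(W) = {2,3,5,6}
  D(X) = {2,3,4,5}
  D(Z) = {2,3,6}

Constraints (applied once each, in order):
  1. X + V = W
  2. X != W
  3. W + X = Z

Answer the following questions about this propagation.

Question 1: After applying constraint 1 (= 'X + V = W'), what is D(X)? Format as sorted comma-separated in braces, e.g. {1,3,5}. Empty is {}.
Constraint 1 (X + V = W) on D(X)={2,3,4,5} D(V)={2,3,4} D(W)={2,3,5,6}: X {2,3,4,5}->{2,3,4}; W {2,3,5,6}->{5,6}
So after constraint 1: D(X) = {2,3,4}

Answer: {2,3,4}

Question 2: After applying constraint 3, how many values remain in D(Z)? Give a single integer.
Constraint 1 (X + V = W) on D(X)={2,3,4,5} D(V)={2,3,4} D(W)={2,3,5,6}: X {2,3,4,5}->{2,3,4}; W {2,3,5,6}->{5,6}
Constraint 2 (X != W) on D(X)={2,3,4} D(W)={5,6}: no change
Constraint 3 (W + X = Z) on D(W)={5,6} D(X)={2,3,4} D(Z)={2,3,6}: W {5,6}->{}; X {2,3,4}->{}; Z {2,3,6}->{}
So after constraint 3: D(Z)={}, size = 0

Answer: 0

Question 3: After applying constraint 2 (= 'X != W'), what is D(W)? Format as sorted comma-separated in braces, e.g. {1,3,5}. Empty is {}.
Answer: {5,6}

Derivation:
Constraint 1 (X + V = W) on D(X)={2,3,4,5} D(V)={2,3,4} D(W)={2,3,5,6}: X {2,3,4,5}->{2,3,4}; W {2,3,5,6}->{5,6}
Constraint 2 (X != W) on D(X)={2,3,4} D(W)={5,6}: no change
So after constraint 2: D(W) = {5,6}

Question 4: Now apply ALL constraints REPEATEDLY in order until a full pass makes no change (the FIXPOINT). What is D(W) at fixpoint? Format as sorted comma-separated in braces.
pass 0 (initial): D(W)={2,3,5,6}
pass 1: W {2,3,5,6}->{}; X {2,3,4,5}->{}; Z {2,3,6}->{}
pass 2: V {2,3,4}->{}
pass 3: no change
Fixpoint after 3 passes: D(W) = {}

Answer: {}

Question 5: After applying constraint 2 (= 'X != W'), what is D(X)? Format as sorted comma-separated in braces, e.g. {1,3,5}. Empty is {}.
Answer: {2,3,4}

Derivation:
Constraint 1 (X + V = W) on D(X)={2,3,4,5} D(V)={2,3,4} D(W)={2,3,5,6}: X {2,3,4,5}->{2,3,4}; W {2,3,5,6}->{5,6}
Constraint 2 (X != W) on D(X)={2,3,4} D(W)={5,6}: no change
So after constraint 2: D(X) = {2,3,4}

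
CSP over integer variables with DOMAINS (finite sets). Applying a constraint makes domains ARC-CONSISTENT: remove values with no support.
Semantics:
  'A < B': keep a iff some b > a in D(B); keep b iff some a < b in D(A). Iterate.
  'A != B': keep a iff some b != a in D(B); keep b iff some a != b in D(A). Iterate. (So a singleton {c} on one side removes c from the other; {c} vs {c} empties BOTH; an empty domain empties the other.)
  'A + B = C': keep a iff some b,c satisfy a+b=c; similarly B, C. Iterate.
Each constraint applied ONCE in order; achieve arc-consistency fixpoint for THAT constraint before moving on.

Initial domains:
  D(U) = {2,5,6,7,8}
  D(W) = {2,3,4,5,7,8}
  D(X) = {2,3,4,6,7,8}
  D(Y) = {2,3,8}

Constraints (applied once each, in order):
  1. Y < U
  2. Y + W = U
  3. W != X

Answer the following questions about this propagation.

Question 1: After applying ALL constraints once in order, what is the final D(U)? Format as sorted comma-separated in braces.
Answer: {5,6,7,8}

Derivation:
Constraint 1 (Y < U) on D(Y)={2,3,8} D(U)={2,5,6,7,8}: Y {2,3,8}->{2,3}; U {2,5,6,7,8}->{5,6,7,8}
Constraint 2 (Y + W = U) on D(Y)={2,3} D(W)={2,3,4,5,7,8} D(U)={5,6,7,8}: W {2,3,4,5,7,8}->{2,3,4,5}
Constraint 3 (W != X) on D(W)={2,3,4,5} D(X)={2,3,4,6,7,8}: no change
So after all 3 constraints: D(U) = {5,6,7,8}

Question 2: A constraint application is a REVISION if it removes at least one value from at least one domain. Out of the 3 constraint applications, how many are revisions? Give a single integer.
Answer: 2

Derivation:
Constraint 1 (Y < U) on D(Y)={2,3,8} D(U)={2,5,6,7,8}: Y {2,3,8}->{2,3}; U {2,5,6,7,8}->{5,6,7,8} => REVISION
Constraint 2 (Y + W = U) on D(Y)={2,3} D(W)={2,3,4,5,7,8} D(U)={5,6,7,8}: W {2,3,4,5,7,8}->{2,3,4,5} => REVISION
Constraint 3 (W != X) on D(W)={2,3,4,5} D(X)={2,3,4,6,7,8}: no change => not a revision
Total revisions = 2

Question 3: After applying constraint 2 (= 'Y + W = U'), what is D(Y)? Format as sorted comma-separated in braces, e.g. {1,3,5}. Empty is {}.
Constraint 1 (Y < U) on D(Y)={2,3,8} D(U)={2,5,6,7,8}: Y {2,3,8}->{2,3}; U {2,5,6,7,8}->{5,6,7,8}
Constraint 2 (Y + W = U) on D(Y)={2,3} D(W)={2,3,4,5,7,8} D(U)={5,6,7,8}: W {2,3,4,5,7,8}->{2,3,4,5}
So after constraint 2: D(Y) = {2,3}

Answer: {2,3}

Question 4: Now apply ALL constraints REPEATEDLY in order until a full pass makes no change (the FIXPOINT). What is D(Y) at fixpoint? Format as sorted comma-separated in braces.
pass 0 (initial): D(Y)={2,3,8}
pass 1: U {2,5,6,7,8}->{5,6,7,8}; W {2,3,4,5,7,8}->{2,3,4,5}; Y {2,3,8}->{2,3}
pass 2: no change
Fixpoint after 2 passes: D(Y) = {2,3}

Answer: {2,3}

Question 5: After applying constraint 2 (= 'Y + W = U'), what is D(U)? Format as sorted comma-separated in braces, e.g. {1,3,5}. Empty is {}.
Constraint 1 (Y < U) on D(Y)={2,3,8} D(U)={2,5,6,7,8}: Y {2,3,8}->{2,3}; U {2,5,6,7,8}->{5,6,7,8}
Constraint 2 (Y + W = U) on D(Y)={2,3} D(W)={2,3,4,5,7,8} D(U)={5,6,7,8}: W {2,3,4,5,7,8}->{2,3,4,5}
So after constraint 2: D(U) = {5,6,7,8}

Answer: {5,6,7,8}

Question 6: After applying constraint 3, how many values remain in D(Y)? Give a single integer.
Constraint 1 (Y < U) on D(Y)={2,3,8} D(U)={2,5,6,7,8}: Y {2,3,8}->{2,3}; U {2,5,6,7,8}->{5,6,7,8}
Constraint 2 (Y + W = U) on D(Y)={2,3} D(W)={2,3,4,5,7,8} D(U)={5,6,7,8}: W {2,3,4,5,7,8}->{2,3,4,5}
Constraint 3 (W != X) on D(W)={2,3,4,5} D(X)={2,3,4,6,7,8}: no change
So after constraint 3: D(Y)={2,3}, size = 2

Answer: 2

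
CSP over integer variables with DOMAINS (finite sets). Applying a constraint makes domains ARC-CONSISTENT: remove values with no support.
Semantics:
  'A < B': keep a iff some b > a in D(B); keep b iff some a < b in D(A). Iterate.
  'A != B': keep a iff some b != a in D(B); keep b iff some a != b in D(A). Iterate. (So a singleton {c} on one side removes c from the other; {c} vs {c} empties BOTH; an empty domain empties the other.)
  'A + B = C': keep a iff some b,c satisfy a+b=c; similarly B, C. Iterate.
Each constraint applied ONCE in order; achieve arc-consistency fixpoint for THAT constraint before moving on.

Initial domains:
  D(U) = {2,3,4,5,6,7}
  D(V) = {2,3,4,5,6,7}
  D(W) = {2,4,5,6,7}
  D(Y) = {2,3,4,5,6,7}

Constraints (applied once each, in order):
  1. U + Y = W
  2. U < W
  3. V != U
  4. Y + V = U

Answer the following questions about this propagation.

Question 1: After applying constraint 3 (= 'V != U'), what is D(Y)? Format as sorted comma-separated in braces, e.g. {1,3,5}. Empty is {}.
Answer: {2,3,4,5}

Derivation:
Constraint 1 (U + Y = W) on D(U)={2,3,4,5,6,7} D(Y)={2,3,4,5,6,7} D(W)={2,4,5,6,7}: U {2,3,4,5,6,7}->{2,3,4,5}; Y {2,3,4,5,6,7}->{2,3,4,5}; W {2,4,5,6,7}->{4,5,6,7}
Constraint 2 (U < W) on D(U)={2,3,4,5} D(W)={4,5,6,7}: no change
Constraint 3 (V != U) on D(V)={2,3,4,5,6,7} D(U)={2,3,4,5}: no change
So after constraint 3: D(Y) = {2,3,4,5}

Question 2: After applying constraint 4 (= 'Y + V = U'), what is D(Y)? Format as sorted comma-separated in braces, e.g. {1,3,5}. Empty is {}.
Answer: {2,3}

Derivation:
Constraint 1 (U + Y = W) on D(U)={2,3,4,5,6,7} D(Y)={2,3,4,5,6,7} D(W)={2,4,5,6,7}: U {2,3,4,5,6,7}->{2,3,4,5}; Y {2,3,4,5,6,7}->{2,3,4,5}; W {2,4,5,6,7}->{4,5,6,7}
Constraint 2 (U < W) on D(U)={2,3,4,5} D(W)={4,5,6,7}: no change
Constraint 3 (V != U) on D(V)={2,3,4,5,6,7} D(U)={2,3,4,5}: no change
Constraint 4 (Y + V = U) on D(Y)={2,3,4,5} D(V)={2,3,4,5,6,7} D(U)={2,3,4,5}: Y {2,3,4,5}->{2,3}; V {2,3,4,5,6,7}->{2,3}; U {2,3,4,5}->{4,5}
So after constraint 4: D(Y) = {2,3}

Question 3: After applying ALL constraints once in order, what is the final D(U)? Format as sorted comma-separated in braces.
Constraint 1 (U + Y = W) on D(U)={2,3,4,5,6,7} D(Y)={2,3,4,5,6,7} D(W)={2,4,5,6,7}: U {2,3,4,5,6,7}->{2,3,4,5}; Y {2,3,4,5,6,7}->{2,3,4,5}; W {2,4,5,6,7}->{4,5,6,7}
Constraint 2 (U < W) on D(U)={2,3,4,5} D(W)={4,5,6,7}: no change
Constraint 3 (V != U) on D(V)={2,3,4,5,6,7} D(U)={2,3,4,5}: no change
Constraint 4 (Y + V = U) on D(Y)={2,3,4,5} D(V)={2,3,4,5,6,7} D(U)={2,3,4,5}: Y {2,3,4,5}->{2,3}; V {2,3,4,5,6,7}->{2,3}; U {2,3,4,5}->{4,5}
So after all 4 constraints: D(U) = {4,5}

Answer: {4,5}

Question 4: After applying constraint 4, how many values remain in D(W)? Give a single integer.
Constraint 1 (U + Y = W) on D(U)={2,3,4,5,6,7} D(Y)={2,3,4,5,6,7} D(W)={2,4,5,6,7}: U {2,3,4,5,6,7}->{2,3,4,5}; Y {2,3,4,5,6,7}->{2,3,4,5}; W {2,4,5,6,7}->{4,5,6,7}
Constraint 2 (U < W) on D(U)={2,3,4,5} D(W)={4,5,6,7}: no change
Constraint 3 (V != U) on D(V)={2,3,4,5,6,7} D(U)={2,3,4,5}: no change
Constraint 4 (Y + V = U) on D(Y)={2,3,4,5} D(V)={2,3,4,5,6,7} D(U)={2,3,4,5}: Y {2,3,4,5}->{2,3}; V {2,3,4,5,6,7}->{2,3}; U {2,3,4,5}->{4,5}
So after constraint 4: D(W)={4,5,6,7}, size = 4

Answer: 4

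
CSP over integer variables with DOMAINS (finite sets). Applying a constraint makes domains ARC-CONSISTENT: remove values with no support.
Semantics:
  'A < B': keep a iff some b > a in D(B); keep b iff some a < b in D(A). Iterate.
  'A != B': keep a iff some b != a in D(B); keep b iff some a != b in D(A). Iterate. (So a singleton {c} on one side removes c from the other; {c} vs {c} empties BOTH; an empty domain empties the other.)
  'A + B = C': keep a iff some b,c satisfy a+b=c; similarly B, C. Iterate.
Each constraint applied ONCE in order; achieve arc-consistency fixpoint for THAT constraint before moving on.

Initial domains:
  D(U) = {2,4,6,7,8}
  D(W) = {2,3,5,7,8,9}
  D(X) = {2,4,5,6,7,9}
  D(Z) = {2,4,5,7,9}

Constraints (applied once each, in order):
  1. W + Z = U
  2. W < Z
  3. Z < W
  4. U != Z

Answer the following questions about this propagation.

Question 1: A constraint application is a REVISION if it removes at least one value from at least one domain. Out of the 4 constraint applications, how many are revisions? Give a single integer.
Constraint 1 (W + Z = U) on D(W)={2,3,5,7,8,9} D(Z)={2,4,5,7,9} D(U)={2,4,6,7,8}: W {2,3,5,7,8,9}->{2,3,5}; Z {2,4,5,7,9}->{2,4,5}; U {2,4,6,7,8}->{4,6,7,8} => REVISION
Constraint 2 (W < Z) on D(W)={2,3,5} D(Z)={2,4,5}: W {2,3,5}->{2,3}; Z {2,4,5}->{4,5} => REVISION
Constraint 3 (Z < W) on D(Z)={4,5} D(W)={2,3}: Z {4,5}->{}; W {2,3}->{} => REVISION
Constraint 4 (U != Z) on D(U)={4,6,7,8} D(Z)={}: U {4,6,7,8}->{} => REVISION
Total revisions = 4

Answer: 4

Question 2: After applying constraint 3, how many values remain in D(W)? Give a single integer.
Answer: 0

Derivation:
Constraint 1 (W + Z = U) on D(W)={2,3,5,7,8,9} D(Z)={2,4,5,7,9} D(U)={2,4,6,7,8}: W {2,3,5,7,8,9}->{2,3,5}; Z {2,4,5,7,9}->{2,4,5}; U {2,4,6,7,8}->{4,6,7,8}
Constraint 2 (W < Z) on D(W)={2,3,5} D(Z)={2,4,5}: W {2,3,5}->{2,3}; Z {2,4,5}->{4,5}
Constraint 3 (Z < W) on D(Z)={4,5} D(W)={2,3}: Z {4,5}->{}; W {2,3}->{}
So after constraint 3: D(W)={}, size = 0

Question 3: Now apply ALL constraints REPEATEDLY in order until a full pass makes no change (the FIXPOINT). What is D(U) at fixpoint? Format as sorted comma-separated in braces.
Answer: {}

Derivation:
pass 0 (initial): D(U)={2,4,6,7,8}
pass 1: U {2,4,6,7,8}->{}; W {2,3,5,7,8,9}->{}; Z {2,4,5,7,9}->{}
pass 2: no change
Fixpoint after 2 passes: D(U) = {}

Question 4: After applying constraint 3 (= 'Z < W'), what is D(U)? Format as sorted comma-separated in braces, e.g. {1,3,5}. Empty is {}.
Constraint 1 (W + Z = U) on D(W)={2,3,5,7,8,9} D(Z)={2,4,5,7,9} D(U)={2,4,6,7,8}: W {2,3,5,7,8,9}->{2,3,5}; Z {2,4,5,7,9}->{2,4,5}; U {2,4,6,7,8}->{4,6,7,8}
Constraint 2 (W < Z) on D(W)={2,3,5} D(Z)={2,4,5}: W {2,3,5}->{2,3}; Z {2,4,5}->{4,5}
Constraint 3 (Z < W) on D(Z)={4,5} D(W)={2,3}: Z {4,5}->{}; W {2,3}->{}
So after constraint 3: D(U) = {4,6,7,8}

Answer: {4,6,7,8}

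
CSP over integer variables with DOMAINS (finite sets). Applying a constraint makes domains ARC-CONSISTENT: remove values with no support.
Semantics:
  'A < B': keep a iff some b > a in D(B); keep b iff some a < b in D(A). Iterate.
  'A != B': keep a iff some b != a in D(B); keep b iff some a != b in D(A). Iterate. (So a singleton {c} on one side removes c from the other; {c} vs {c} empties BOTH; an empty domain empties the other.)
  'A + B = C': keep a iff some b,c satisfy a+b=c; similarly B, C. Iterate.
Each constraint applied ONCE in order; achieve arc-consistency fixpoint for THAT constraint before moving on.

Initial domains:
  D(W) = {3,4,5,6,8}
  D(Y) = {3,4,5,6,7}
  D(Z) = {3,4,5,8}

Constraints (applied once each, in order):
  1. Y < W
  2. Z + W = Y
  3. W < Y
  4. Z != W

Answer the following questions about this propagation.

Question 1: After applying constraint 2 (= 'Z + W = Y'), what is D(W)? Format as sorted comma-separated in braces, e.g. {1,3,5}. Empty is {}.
Answer: {4}

Derivation:
Constraint 1 (Y < W) on D(Y)={3,4,5,6,7} D(W)={3,4,5,6,8}: W {3,4,5,6,8}->{4,5,6,8}
Constraint 2 (Z + W = Y) on D(Z)={3,4,5,8} D(W)={4,5,6,8} D(Y)={3,4,5,6,7}: Z {3,4,5,8}->{3}; W {4,5,6,8}->{4}; Y {3,4,5,6,7}->{7}
So after constraint 2: D(W) = {4}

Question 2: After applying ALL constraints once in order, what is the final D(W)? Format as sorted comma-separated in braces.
Answer: {4}

Derivation:
Constraint 1 (Y < W) on D(Y)={3,4,5,6,7} D(W)={3,4,5,6,8}: W {3,4,5,6,8}->{4,5,6,8}
Constraint 2 (Z + W = Y) on D(Z)={3,4,5,8} D(W)={4,5,6,8} D(Y)={3,4,5,6,7}: Z {3,4,5,8}->{3}; W {4,5,6,8}->{4}; Y {3,4,5,6,7}->{7}
Constraint 3 (W < Y) on D(W)={4} D(Y)={7}: no change
Constraint 4 (Z != W) on D(Z)={3} D(W)={4}: no change
So after all 4 constraints: D(W) = {4}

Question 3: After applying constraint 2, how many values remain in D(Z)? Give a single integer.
Answer: 1

Derivation:
Constraint 1 (Y < W) on D(Y)={3,4,5,6,7} D(W)={3,4,5,6,8}: W {3,4,5,6,8}->{4,5,6,8}
Constraint 2 (Z + W = Y) on D(Z)={3,4,5,8} D(W)={4,5,6,8} D(Y)={3,4,5,6,7}: Z {3,4,5,8}->{3}; W {4,5,6,8}->{4}; Y {3,4,5,6,7}->{7}
So after constraint 2: D(Z)={3}, size = 1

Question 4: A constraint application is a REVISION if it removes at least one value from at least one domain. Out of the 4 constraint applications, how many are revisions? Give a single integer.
Answer: 2

Derivation:
Constraint 1 (Y < W) on D(Y)={3,4,5,6,7} D(W)={3,4,5,6,8}: W {3,4,5,6,8}->{4,5,6,8} => REVISION
Constraint 2 (Z + W = Y) on D(Z)={3,4,5,8} D(W)={4,5,6,8} D(Y)={3,4,5,6,7}: Z {3,4,5,8}->{3}; W {4,5,6,8}->{4}; Y {3,4,5,6,7}->{7} => REVISION
Constraint 3 (W < Y) on D(W)={4} D(Y)={7}: no change => not a revision
Constraint 4 (Z != W) on D(Z)={3} D(W)={4}: no change => not a revision
Total revisions = 2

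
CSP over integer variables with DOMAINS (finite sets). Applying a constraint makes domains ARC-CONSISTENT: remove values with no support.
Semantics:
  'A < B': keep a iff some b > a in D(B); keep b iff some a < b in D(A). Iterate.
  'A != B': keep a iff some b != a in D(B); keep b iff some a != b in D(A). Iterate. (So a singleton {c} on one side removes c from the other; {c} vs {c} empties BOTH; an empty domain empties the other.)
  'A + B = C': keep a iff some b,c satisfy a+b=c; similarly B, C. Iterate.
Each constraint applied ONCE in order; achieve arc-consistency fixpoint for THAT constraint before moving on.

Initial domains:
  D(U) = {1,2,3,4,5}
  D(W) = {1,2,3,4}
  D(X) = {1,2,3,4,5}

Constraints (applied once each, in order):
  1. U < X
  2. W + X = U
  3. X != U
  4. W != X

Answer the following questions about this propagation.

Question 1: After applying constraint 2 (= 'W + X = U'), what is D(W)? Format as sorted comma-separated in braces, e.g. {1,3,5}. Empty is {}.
Answer: {1,2}

Derivation:
Constraint 1 (U < X) on D(U)={1,2,3,4,5} D(X)={1,2,3,4,5}: U {1,2,3,4,5}->{1,2,3,4}; X {1,2,3,4,5}->{2,3,4,5}
Constraint 2 (W + X = U) on D(W)={1,2,3,4} D(X)={2,3,4,5} D(U)={1,2,3,4}: W {1,2,3,4}->{1,2}; X {2,3,4,5}->{2,3}; U {1,2,3,4}->{3,4}
So after constraint 2: D(W) = {1,2}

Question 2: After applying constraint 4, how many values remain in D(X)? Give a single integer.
Answer: 2

Derivation:
Constraint 1 (U < X) on D(U)={1,2,3,4,5} D(X)={1,2,3,4,5}: U {1,2,3,4,5}->{1,2,3,4}; X {1,2,3,4,5}->{2,3,4,5}
Constraint 2 (W + X = U) on D(W)={1,2,3,4} D(X)={2,3,4,5} D(U)={1,2,3,4}: W {1,2,3,4}->{1,2}; X {2,3,4,5}->{2,3}; U {1,2,3,4}->{3,4}
Constraint 3 (X != U) on D(X)={2,3} D(U)={3,4}: no change
Constraint 4 (W != X) on D(W)={1,2} D(X)={2,3}: no change
So after constraint 4: D(X)={2,3}, size = 2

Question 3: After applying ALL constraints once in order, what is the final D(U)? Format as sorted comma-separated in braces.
Constraint 1 (U < X) on D(U)={1,2,3,4,5} D(X)={1,2,3,4,5}: U {1,2,3,4,5}->{1,2,3,4}; X {1,2,3,4,5}->{2,3,4,5}
Constraint 2 (W + X = U) on D(W)={1,2,3,4} D(X)={2,3,4,5} D(U)={1,2,3,4}: W {1,2,3,4}->{1,2}; X {2,3,4,5}->{2,3}; U {1,2,3,4}->{3,4}
Constraint 3 (X != U) on D(X)={2,3} D(U)={3,4}: no change
Constraint 4 (W != X) on D(W)={1,2} D(X)={2,3}: no change
So after all 4 constraints: D(U) = {3,4}

Answer: {3,4}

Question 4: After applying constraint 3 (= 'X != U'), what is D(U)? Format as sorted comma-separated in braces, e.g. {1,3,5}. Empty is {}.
Answer: {3,4}

Derivation:
Constraint 1 (U < X) on D(U)={1,2,3,4,5} D(X)={1,2,3,4,5}: U {1,2,3,4,5}->{1,2,3,4}; X {1,2,3,4,5}->{2,3,4,5}
Constraint 2 (W + X = U) on D(W)={1,2,3,4} D(X)={2,3,4,5} D(U)={1,2,3,4}: W {1,2,3,4}->{1,2}; X {2,3,4,5}->{2,3}; U {1,2,3,4}->{3,4}
Constraint 3 (X != U) on D(X)={2,3} D(U)={3,4}: no change
So after constraint 3: D(U) = {3,4}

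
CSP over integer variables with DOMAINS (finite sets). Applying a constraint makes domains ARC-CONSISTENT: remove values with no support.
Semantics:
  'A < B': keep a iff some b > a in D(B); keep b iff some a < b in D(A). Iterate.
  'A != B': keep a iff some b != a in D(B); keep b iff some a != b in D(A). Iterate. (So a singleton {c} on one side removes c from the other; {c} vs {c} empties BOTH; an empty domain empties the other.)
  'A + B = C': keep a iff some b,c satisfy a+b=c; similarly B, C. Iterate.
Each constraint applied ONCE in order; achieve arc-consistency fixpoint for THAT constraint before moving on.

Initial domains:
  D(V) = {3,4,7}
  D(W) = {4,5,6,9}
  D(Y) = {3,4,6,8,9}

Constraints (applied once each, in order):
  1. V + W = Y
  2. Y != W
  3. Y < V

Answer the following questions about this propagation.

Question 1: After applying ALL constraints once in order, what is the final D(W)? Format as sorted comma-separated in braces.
Answer: {4,5,6}

Derivation:
Constraint 1 (V + W = Y) on D(V)={3,4,7} D(W)={4,5,6,9} D(Y)={3,4,6,8,9}: V {3,4,7}->{3,4}; W {4,5,6,9}->{4,5,6}; Y {3,4,6,8,9}->{8,9}
Constraint 2 (Y != W) on D(Y)={8,9} D(W)={4,5,6}: no change
Constraint 3 (Y < V) on D(Y)={8,9} D(V)={3,4}: Y {8,9}->{}; V {3,4}->{}
So after all 3 constraints: D(W) = {4,5,6}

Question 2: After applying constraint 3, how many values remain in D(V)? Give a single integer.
Answer: 0

Derivation:
Constraint 1 (V + W = Y) on D(V)={3,4,7} D(W)={4,5,6,9} D(Y)={3,4,6,8,9}: V {3,4,7}->{3,4}; W {4,5,6,9}->{4,5,6}; Y {3,4,6,8,9}->{8,9}
Constraint 2 (Y != W) on D(Y)={8,9} D(W)={4,5,6}: no change
Constraint 3 (Y < V) on D(Y)={8,9} D(V)={3,4}: Y {8,9}->{}; V {3,4}->{}
So after constraint 3: D(V)={}, size = 0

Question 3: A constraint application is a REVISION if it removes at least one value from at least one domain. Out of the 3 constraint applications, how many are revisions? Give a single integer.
Constraint 1 (V + W = Y) on D(V)={3,4,7} D(W)={4,5,6,9} D(Y)={3,4,6,8,9}: V {3,4,7}->{3,4}; W {4,5,6,9}->{4,5,6}; Y {3,4,6,8,9}->{8,9} => REVISION
Constraint 2 (Y != W) on D(Y)={8,9} D(W)={4,5,6}: no change => not a revision
Constraint 3 (Y < V) on D(Y)={8,9} D(V)={3,4}: Y {8,9}->{}; V {3,4}->{} => REVISION
Total revisions = 2

Answer: 2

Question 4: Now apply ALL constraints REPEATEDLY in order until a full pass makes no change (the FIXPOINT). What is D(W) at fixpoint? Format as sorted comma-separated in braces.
pass 0 (initial): D(W)={4,5,6,9}
pass 1: V {3,4,7}->{}; W {4,5,6,9}->{4,5,6}; Y {3,4,6,8,9}->{}
pass 2: W {4,5,6}->{}
pass 3: no change
Fixpoint after 3 passes: D(W) = {}

Answer: {}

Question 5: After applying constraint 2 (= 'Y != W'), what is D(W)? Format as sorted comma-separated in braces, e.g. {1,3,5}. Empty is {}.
Answer: {4,5,6}

Derivation:
Constraint 1 (V + W = Y) on D(V)={3,4,7} D(W)={4,5,6,9} D(Y)={3,4,6,8,9}: V {3,4,7}->{3,4}; W {4,5,6,9}->{4,5,6}; Y {3,4,6,8,9}->{8,9}
Constraint 2 (Y != W) on D(Y)={8,9} D(W)={4,5,6}: no change
So after constraint 2: D(W) = {4,5,6}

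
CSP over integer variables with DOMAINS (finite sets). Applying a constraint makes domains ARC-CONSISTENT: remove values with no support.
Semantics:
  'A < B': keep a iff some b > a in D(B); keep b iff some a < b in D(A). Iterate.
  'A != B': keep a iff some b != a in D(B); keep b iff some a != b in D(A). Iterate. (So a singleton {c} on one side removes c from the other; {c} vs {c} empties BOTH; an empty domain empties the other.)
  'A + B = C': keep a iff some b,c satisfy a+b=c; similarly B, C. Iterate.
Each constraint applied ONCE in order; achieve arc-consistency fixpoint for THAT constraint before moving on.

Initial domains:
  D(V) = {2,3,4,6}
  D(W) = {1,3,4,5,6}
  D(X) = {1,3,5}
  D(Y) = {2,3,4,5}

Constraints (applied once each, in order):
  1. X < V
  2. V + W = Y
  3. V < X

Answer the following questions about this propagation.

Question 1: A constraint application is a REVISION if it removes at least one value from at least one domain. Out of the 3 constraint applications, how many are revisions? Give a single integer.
Answer: 2

Derivation:
Constraint 1 (X < V) on D(X)={1,3,5} D(V)={2,3,4,6}: no change => not a revision
Constraint 2 (V + W = Y) on D(V)={2,3,4,6} D(W)={1,3,4,5,6} D(Y)={2,3,4,5}: V {2,3,4,6}->{2,3,4}; W {1,3,4,5,6}->{1,3}; Y {2,3,4,5}->{3,4,5} => REVISION
Constraint 3 (V < X) on D(V)={2,3,4} D(X)={1,3,5}: X {1,3,5}->{3,5} => REVISION
Total revisions = 2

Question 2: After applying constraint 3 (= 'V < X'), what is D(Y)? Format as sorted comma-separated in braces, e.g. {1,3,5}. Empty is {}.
Constraint 1 (X < V) on D(X)={1,3,5} D(V)={2,3,4,6}: no change
Constraint 2 (V + W = Y) on D(V)={2,3,4,6} D(W)={1,3,4,5,6} D(Y)={2,3,4,5}: V {2,3,4,6}->{2,3,4}; W {1,3,4,5,6}->{1,3}; Y {2,3,4,5}->{3,4,5}
Constraint 3 (V < X) on D(V)={2,3,4} D(X)={1,3,5}: X {1,3,5}->{3,5}
So after constraint 3: D(Y) = {3,4,5}

Answer: {3,4,5}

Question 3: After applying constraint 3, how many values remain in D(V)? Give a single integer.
Constraint 1 (X < V) on D(X)={1,3,5} D(V)={2,3,4,6}: no change
Constraint 2 (V + W = Y) on D(V)={2,3,4,6} D(W)={1,3,4,5,6} D(Y)={2,3,4,5}: V {2,3,4,6}->{2,3,4}; W {1,3,4,5,6}->{1,3}; Y {2,3,4,5}->{3,4,5}
Constraint 3 (V < X) on D(V)={2,3,4} D(X)={1,3,5}: X {1,3,5}->{3,5}
So after constraint 3: D(V)={2,3,4}, size = 3

Answer: 3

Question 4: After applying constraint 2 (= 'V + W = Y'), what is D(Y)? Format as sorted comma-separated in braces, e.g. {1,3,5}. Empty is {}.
Answer: {3,4,5}

Derivation:
Constraint 1 (X < V) on D(X)={1,3,5} D(V)={2,3,4,6}: no change
Constraint 2 (V + W = Y) on D(V)={2,3,4,6} D(W)={1,3,4,5,6} D(Y)={2,3,4,5}: V {2,3,4,6}->{2,3,4}; W {1,3,4,5,6}->{1,3}; Y {2,3,4,5}->{3,4,5}
So after constraint 2: D(Y) = {3,4,5}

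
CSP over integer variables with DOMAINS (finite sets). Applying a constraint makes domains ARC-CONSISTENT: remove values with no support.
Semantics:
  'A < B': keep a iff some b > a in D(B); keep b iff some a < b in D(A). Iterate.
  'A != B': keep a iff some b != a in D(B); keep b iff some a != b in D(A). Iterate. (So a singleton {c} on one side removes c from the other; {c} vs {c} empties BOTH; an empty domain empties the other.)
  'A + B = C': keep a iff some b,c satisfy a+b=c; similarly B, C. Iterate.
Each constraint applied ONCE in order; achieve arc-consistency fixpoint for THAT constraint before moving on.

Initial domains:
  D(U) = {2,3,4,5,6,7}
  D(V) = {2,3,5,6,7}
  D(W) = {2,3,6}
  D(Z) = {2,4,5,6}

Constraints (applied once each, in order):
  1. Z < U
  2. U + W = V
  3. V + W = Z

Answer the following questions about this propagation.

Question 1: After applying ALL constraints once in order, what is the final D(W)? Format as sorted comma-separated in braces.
Answer: {}

Derivation:
Constraint 1 (Z < U) on D(Z)={2,4,5,6} D(U)={2,3,4,5,6,7}: U {2,3,4,5,6,7}->{3,4,5,6,7}
Constraint 2 (U + W = V) on D(U)={3,4,5,6,7} D(W)={2,3,6} D(V)={2,3,5,6,7}: U {3,4,5,6,7}->{3,4,5}; W {2,3,6}->{2,3}; V {2,3,5,6,7}->{5,6,7}
Constraint 3 (V + W = Z) on D(V)={5,6,7} D(W)={2,3} D(Z)={2,4,5,6}: V {5,6,7}->{}; W {2,3}->{}; Z {2,4,5,6}->{}
So after all 3 constraints: D(W) = {}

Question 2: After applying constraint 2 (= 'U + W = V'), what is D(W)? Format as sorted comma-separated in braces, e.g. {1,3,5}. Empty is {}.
Answer: {2,3}

Derivation:
Constraint 1 (Z < U) on D(Z)={2,4,5,6} D(U)={2,3,4,5,6,7}: U {2,3,4,5,6,7}->{3,4,5,6,7}
Constraint 2 (U + W = V) on D(U)={3,4,5,6,7} D(W)={2,3,6} D(V)={2,3,5,6,7}: U {3,4,5,6,7}->{3,4,5}; W {2,3,6}->{2,3}; V {2,3,5,6,7}->{5,6,7}
So after constraint 2: D(W) = {2,3}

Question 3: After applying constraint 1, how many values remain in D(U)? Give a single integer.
Constraint 1 (Z < U) on D(Z)={2,4,5,6} D(U)={2,3,4,5,6,7}: U {2,3,4,5,6,7}->{3,4,5,6,7}
So after constraint 1: D(U)={3,4,5,6,7}, size = 5

Answer: 5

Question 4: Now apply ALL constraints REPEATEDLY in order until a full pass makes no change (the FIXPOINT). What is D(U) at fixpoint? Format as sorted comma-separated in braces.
pass 0 (initial): D(U)={2,3,4,5,6,7}
pass 1: U {2,3,4,5,6,7}->{3,4,5}; V {2,3,5,6,7}->{}; W {2,3,6}->{}; Z {2,4,5,6}->{}
pass 2: U {3,4,5}->{}
pass 3: no change
Fixpoint after 3 passes: D(U) = {}

Answer: {}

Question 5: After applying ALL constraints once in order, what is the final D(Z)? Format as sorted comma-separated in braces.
Constraint 1 (Z < U) on D(Z)={2,4,5,6} D(U)={2,3,4,5,6,7}: U {2,3,4,5,6,7}->{3,4,5,6,7}
Constraint 2 (U + W = V) on D(U)={3,4,5,6,7} D(W)={2,3,6} D(V)={2,3,5,6,7}: U {3,4,5,6,7}->{3,4,5}; W {2,3,6}->{2,3}; V {2,3,5,6,7}->{5,6,7}
Constraint 3 (V + W = Z) on D(V)={5,6,7} D(W)={2,3} D(Z)={2,4,5,6}: V {5,6,7}->{}; W {2,3}->{}; Z {2,4,5,6}->{}
So after all 3 constraints: D(Z) = {}

Answer: {}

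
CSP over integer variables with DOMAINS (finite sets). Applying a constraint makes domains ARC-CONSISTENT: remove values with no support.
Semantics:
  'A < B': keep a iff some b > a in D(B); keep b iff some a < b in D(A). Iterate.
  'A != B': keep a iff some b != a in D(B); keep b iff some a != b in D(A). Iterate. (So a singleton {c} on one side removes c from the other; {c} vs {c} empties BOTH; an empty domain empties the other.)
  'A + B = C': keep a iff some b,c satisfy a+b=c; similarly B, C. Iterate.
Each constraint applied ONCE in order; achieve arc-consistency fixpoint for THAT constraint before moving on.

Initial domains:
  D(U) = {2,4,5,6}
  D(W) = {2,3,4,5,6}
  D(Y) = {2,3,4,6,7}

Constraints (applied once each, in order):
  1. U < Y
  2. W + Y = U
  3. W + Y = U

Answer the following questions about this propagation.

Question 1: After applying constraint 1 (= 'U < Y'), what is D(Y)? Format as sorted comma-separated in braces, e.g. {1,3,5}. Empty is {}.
Constraint 1 (U < Y) on D(U)={2,4,5,6} D(Y)={2,3,4,6,7}: Y {2,3,4,6,7}->{3,4,6,7}
So after constraint 1: D(Y) = {3,4,6,7}

Answer: {3,4,6,7}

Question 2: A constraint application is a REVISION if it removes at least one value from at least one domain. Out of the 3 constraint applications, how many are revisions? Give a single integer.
Constraint 1 (U < Y) on D(U)={2,4,5,6} D(Y)={2,3,4,6,7}: Y {2,3,4,6,7}->{3,4,6,7} => REVISION
Constraint 2 (W + Y = U) on D(W)={2,3,4,5,6} D(Y)={3,4,6,7} D(U)={2,4,5,6}: W {2,3,4,5,6}->{2,3}; Y {3,4,6,7}->{3,4}; U {2,4,5,6}->{5,6} => REVISION
Constraint 3 (W + Y = U) on D(W)={2,3} D(Y)={3,4} D(U)={5,6}: no change => not a revision
Total revisions = 2

Answer: 2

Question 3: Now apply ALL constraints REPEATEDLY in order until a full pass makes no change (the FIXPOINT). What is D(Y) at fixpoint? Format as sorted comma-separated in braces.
Answer: {}

Derivation:
pass 0 (initial): D(Y)={2,3,4,6,7}
pass 1: U {2,4,5,6}->{5,6}; W {2,3,4,5,6}->{2,3}; Y {2,3,4,6,7}->{3,4}
pass 2: U {5,6}->{}; W {2,3}->{}; Y {3,4}->{}
pass 3: no change
Fixpoint after 3 passes: D(Y) = {}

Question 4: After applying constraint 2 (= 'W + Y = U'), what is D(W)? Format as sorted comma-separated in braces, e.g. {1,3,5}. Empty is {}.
Answer: {2,3}

Derivation:
Constraint 1 (U < Y) on D(U)={2,4,5,6} D(Y)={2,3,4,6,7}: Y {2,3,4,6,7}->{3,4,6,7}
Constraint 2 (W + Y = U) on D(W)={2,3,4,5,6} D(Y)={3,4,6,7} D(U)={2,4,5,6}: W {2,3,4,5,6}->{2,3}; Y {3,4,6,7}->{3,4}; U {2,4,5,6}->{5,6}
So after constraint 2: D(W) = {2,3}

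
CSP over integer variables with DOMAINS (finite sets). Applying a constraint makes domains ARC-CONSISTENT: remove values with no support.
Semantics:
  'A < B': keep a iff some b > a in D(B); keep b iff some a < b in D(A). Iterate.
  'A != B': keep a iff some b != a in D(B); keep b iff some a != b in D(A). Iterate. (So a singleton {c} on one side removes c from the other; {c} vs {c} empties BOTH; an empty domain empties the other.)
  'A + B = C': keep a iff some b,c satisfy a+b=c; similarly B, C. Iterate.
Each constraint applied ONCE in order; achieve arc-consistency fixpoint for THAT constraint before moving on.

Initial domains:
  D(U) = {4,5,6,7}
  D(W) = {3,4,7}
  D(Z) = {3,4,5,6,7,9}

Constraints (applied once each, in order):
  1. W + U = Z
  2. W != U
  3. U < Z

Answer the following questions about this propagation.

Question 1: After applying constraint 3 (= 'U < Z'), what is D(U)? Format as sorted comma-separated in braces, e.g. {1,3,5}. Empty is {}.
Answer: {4,5,6}

Derivation:
Constraint 1 (W + U = Z) on D(W)={3,4,7} D(U)={4,5,6,7} D(Z)={3,4,5,6,7,9}: W {3,4,7}->{3,4}; U {4,5,6,7}->{4,5,6}; Z {3,4,5,6,7,9}->{7,9}
Constraint 2 (W != U) on D(W)={3,4} D(U)={4,5,6}: no change
Constraint 3 (U < Z) on D(U)={4,5,6} D(Z)={7,9}: no change
So after constraint 3: D(U) = {4,5,6}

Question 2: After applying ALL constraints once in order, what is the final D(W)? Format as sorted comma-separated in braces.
Answer: {3,4}

Derivation:
Constraint 1 (W + U = Z) on D(W)={3,4,7} D(U)={4,5,6,7} D(Z)={3,4,5,6,7,9}: W {3,4,7}->{3,4}; U {4,5,6,7}->{4,5,6}; Z {3,4,5,6,7,9}->{7,9}
Constraint 2 (W != U) on D(W)={3,4} D(U)={4,5,6}: no change
Constraint 3 (U < Z) on D(U)={4,5,6} D(Z)={7,9}: no change
So after all 3 constraints: D(W) = {3,4}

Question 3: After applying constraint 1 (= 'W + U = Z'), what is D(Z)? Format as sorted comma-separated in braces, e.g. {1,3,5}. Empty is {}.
Answer: {7,9}

Derivation:
Constraint 1 (W + U = Z) on D(W)={3,4,7} D(U)={4,5,6,7} D(Z)={3,4,5,6,7,9}: W {3,4,7}->{3,4}; U {4,5,6,7}->{4,5,6}; Z {3,4,5,6,7,9}->{7,9}
So after constraint 1: D(Z) = {7,9}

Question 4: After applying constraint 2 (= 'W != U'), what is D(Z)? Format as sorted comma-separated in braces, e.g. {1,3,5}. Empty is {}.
Answer: {7,9}

Derivation:
Constraint 1 (W + U = Z) on D(W)={3,4,7} D(U)={4,5,6,7} D(Z)={3,4,5,6,7,9}: W {3,4,7}->{3,4}; U {4,5,6,7}->{4,5,6}; Z {3,4,5,6,7,9}->{7,9}
Constraint 2 (W != U) on D(W)={3,4} D(U)={4,5,6}: no change
So after constraint 2: D(Z) = {7,9}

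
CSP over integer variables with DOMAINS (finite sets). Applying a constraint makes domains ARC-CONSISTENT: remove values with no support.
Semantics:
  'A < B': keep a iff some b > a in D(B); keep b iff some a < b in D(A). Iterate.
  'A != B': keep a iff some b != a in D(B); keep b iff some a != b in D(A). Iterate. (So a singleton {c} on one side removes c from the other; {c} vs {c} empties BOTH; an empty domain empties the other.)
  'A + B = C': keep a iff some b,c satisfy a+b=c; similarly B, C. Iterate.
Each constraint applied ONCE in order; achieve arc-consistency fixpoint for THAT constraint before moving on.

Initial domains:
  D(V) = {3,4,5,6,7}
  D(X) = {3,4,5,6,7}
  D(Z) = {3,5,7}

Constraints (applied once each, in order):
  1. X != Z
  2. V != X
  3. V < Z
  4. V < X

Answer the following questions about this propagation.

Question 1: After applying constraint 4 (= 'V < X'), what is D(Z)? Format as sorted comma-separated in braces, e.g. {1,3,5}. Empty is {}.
Answer: {5,7}

Derivation:
Constraint 1 (X != Z) on D(X)={3,4,5,6,7} D(Z)={3,5,7}: no change
Constraint 2 (V != X) on D(V)={3,4,5,6,7} D(X)={3,4,5,6,7}: no change
Constraint 3 (V < Z) on D(V)={3,4,5,6,7} D(Z)={3,5,7}: V {3,4,5,6,7}->{3,4,5,6}; Z {3,5,7}->{5,7}
Constraint 4 (V < X) on D(V)={3,4,5,6} D(X)={3,4,5,6,7}: X {3,4,5,6,7}->{4,5,6,7}
So after constraint 4: D(Z) = {5,7}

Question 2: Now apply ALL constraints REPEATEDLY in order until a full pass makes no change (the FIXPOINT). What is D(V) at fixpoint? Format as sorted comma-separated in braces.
pass 0 (initial): D(V)={3,4,5,6,7}
pass 1: V {3,4,5,6,7}->{3,4,5,6}; X {3,4,5,6,7}->{4,5,6,7}; Z {3,5,7}->{5,7}
pass 2: no change
Fixpoint after 2 passes: D(V) = {3,4,5,6}

Answer: {3,4,5,6}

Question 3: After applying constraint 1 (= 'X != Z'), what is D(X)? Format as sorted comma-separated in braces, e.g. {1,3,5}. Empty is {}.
Constraint 1 (X != Z) on D(X)={3,4,5,6,7} D(Z)={3,5,7}: no change
So after constraint 1: D(X) = {3,4,5,6,7}

Answer: {3,4,5,6,7}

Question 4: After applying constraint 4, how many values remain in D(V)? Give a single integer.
Answer: 4

Derivation:
Constraint 1 (X != Z) on D(X)={3,4,5,6,7} D(Z)={3,5,7}: no change
Constraint 2 (V != X) on D(V)={3,4,5,6,7} D(X)={3,4,5,6,7}: no change
Constraint 3 (V < Z) on D(V)={3,4,5,6,7} D(Z)={3,5,7}: V {3,4,5,6,7}->{3,4,5,6}; Z {3,5,7}->{5,7}
Constraint 4 (V < X) on D(V)={3,4,5,6} D(X)={3,4,5,6,7}: X {3,4,5,6,7}->{4,5,6,7}
So after constraint 4: D(V)={3,4,5,6}, size = 4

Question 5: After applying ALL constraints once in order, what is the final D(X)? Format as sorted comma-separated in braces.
Answer: {4,5,6,7}

Derivation:
Constraint 1 (X != Z) on D(X)={3,4,5,6,7} D(Z)={3,5,7}: no change
Constraint 2 (V != X) on D(V)={3,4,5,6,7} D(X)={3,4,5,6,7}: no change
Constraint 3 (V < Z) on D(V)={3,4,5,6,7} D(Z)={3,5,7}: V {3,4,5,6,7}->{3,4,5,6}; Z {3,5,7}->{5,7}
Constraint 4 (V < X) on D(V)={3,4,5,6} D(X)={3,4,5,6,7}: X {3,4,5,6,7}->{4,5,6,7}
So after all 4 constraints: D(X) = {4,5,6,7}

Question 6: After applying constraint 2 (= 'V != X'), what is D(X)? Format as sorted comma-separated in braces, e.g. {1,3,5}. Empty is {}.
Answer: {3,4,5,6,7}

Derivation:
Constraint 1 (X != Z) on D(X)={3,4,5,6,7} D(Z)={3,5,7}: no change
Constraint 2 (V != X) on D(V)={3,4,5,6,7} D(X)={3,4,5,6,7}: no change
So after constraint 2: D(X) = {3,4,5,6,7}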